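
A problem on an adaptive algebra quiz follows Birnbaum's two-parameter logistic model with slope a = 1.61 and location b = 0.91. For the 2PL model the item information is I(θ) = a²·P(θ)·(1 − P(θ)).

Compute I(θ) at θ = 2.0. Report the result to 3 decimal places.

0.326

P = 1/(1+e^{-1.7549}) = 0.8526
P(1−P) = 0.8526 × 0.1474 = 0.1257
I = a² × P(1−P) = 1.61² × 0.1257 = 0.32581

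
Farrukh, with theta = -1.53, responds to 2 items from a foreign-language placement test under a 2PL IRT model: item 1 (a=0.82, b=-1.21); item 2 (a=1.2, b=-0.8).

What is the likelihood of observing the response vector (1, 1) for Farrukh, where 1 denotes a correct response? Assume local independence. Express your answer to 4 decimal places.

0.1278

P(theta) = 1 / (1 + exp(−a(theta − b)))
P_1 = 1/(1+e^{0.2624}) = 0.4348
P_2 = 1/(1+e^{0.8760}) = 0.2940
L = P_1 × P_2 = 0.4348 × 0.2940 = 0.12783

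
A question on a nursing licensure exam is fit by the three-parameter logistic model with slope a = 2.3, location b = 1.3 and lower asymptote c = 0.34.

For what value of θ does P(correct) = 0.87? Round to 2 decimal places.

P(θ) = c + (1 − c) · 1 / (1 + exp(−a(θ − b)))
Remove guessing floor: (0.87 − 0.34)/(1 − 0.34) = 0.8030
logit = ln(0.8030/0.1970) = 1.4053
θ = b + logit/(a) = 1.3 + 1.4053/2.3000 = 1.9110

1.91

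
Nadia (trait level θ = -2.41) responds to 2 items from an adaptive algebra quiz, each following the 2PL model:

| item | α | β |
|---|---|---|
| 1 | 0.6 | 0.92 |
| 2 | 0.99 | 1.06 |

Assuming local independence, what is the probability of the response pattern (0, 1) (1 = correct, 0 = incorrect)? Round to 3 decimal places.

P(θ) = 1 / (1 + exp(−α(θ − β)))
P_1 = 1/(1+e^{1.9980}) = 0.1194
P_2 = 1/(1+e^{3.4353}) = 0.0312
L = (1−P_1) × P_2 = 0.8806 × 0.0312 = 0.02748

0.027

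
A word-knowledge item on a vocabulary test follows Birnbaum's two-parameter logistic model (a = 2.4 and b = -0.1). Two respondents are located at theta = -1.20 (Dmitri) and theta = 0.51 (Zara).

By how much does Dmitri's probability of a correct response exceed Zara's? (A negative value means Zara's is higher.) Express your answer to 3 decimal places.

-0.746

P(theta) = 1 / (1 + exp(−a(theta − b)))
P(Dmitri) = 0.0666  [exponent -2.6400]
P(Zara) = 0.8121  [exponent 1.4640]
Difference = 0.0666 − 0.8121 = -0.7455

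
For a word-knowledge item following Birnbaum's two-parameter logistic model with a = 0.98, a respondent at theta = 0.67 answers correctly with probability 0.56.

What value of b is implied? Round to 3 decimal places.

P(theta) = 1 / (1 + exp(−a(theta − b)))
logit(0.56) = ln(0.56/0.44) = 0.2412
b = theta − logit/(a) = 0.67 − 0.2412/0.9800 = 0.4239

0.424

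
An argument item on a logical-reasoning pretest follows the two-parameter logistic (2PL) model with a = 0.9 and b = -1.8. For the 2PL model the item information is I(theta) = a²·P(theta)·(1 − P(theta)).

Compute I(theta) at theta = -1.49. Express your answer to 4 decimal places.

P = 1/(1+e^{-0.2790}) = 0.5693
P(1−P) = 0.5693 × 0.4307 = 0.2452
I = a² × P(1−P) = 0.9² × 0.2452 = 0.19861

0.1986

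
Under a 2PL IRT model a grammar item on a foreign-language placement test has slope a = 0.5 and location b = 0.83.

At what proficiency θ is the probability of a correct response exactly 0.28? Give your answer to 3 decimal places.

P(θ) = 1 / (1 + exp(−a(θ − b)))
logit = ln(0.2800/0.7200) = -0.9445
θ = b + logit/(a) = 0.83 + (-0.9445)/0.5000 = -1.0589

-1.059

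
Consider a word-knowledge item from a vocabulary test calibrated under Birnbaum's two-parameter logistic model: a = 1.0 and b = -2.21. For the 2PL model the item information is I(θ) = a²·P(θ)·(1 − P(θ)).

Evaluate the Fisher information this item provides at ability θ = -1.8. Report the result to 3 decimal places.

P = 1/(1+e^{-0.4100}) = 0.6011
P(1−P) = 0.6011 × 0.3989 = 0.2398
I = a² × P(1−P) = 1.0² × 0.2398 = 0.23978

0.240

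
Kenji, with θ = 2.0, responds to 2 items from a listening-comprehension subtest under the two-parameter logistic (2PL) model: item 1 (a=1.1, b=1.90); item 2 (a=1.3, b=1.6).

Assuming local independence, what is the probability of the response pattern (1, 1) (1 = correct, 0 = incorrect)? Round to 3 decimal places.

0.331

P(θ) = 1 / (1 + exp(−a(θ − b)))
P_1 = 1/(1+e^{-0.1100}) = 0.5275
P_2 = 1/(1+e^{-0.5200}) = 0.6271
L = P_1 × P_2 = 0.5275 × 0.6271 = 0.33080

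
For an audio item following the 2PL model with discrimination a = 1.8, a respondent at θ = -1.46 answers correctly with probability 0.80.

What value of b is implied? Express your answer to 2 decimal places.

-2.23

P(θ) = 1 / (1 + exp(−a(θ − b)))
logit(0.80) = ln(0.80/0.20) = 1.3863
b = θ − logit/(a) = -1.46 − 1.3863/1.8000 = -2.2302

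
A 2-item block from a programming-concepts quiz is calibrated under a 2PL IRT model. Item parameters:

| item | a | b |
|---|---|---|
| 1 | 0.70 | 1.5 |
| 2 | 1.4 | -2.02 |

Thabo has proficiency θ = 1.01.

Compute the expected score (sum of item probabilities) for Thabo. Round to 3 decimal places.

P(θ) = 1 / (1 + exp(−a(θ − b)))
P_1 = 1/(1+e^{0.3430}) = 0.4151
P_2 = 1/(1+e^{-4.2420}) = 0.9858
E[score] = 0.4151 + 0.9858 = 1.4009

1.401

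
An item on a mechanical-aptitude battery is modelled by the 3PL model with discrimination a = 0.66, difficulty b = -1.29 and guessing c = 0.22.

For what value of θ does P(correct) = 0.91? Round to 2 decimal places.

1.80

P(θ) = c + (1 − c) · 1 / (1 + exp(−a(θ − b)))
Remove guessing floor: (0.91 − 0.22)/(1 − 0.22) = 0.8846
logit = ln(0.8846/0.1154) = 2.0369
θ = b + logit/(a) = -1.29 + 2.0369/0.6600 = 1.7962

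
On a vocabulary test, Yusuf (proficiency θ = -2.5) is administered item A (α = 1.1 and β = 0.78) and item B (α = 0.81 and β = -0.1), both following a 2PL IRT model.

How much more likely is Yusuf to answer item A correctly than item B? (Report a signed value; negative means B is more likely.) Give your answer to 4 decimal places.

P(θ) = 1 / (1 + exp(−α(θ − β)))
P_A = 0.0264
P_B = 0.1252
P_A − P_B = -0.0988

-0.0988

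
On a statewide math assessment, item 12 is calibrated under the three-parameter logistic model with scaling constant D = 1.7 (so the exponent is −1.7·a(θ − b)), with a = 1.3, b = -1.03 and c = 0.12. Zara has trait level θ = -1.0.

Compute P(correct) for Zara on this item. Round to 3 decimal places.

0.575

P(θ) = c + (1 − c) · 1 / (1 + exp(−D·a(θ − b)))
Exponent: 1.7 × 1.3 × (-1.0 − (-1.03)) = 0.0663
1/(1 + e^{-0.0663}) = 0.5166
P = 0.12 + 0.88 × 0.5166 = 0.5746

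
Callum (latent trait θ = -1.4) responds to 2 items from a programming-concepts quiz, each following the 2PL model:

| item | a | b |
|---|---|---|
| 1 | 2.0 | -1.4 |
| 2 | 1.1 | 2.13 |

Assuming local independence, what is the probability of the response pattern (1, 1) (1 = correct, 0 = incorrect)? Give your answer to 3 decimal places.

P(θ) = 1 / (1 + exp(−a(θ − b)))
P_1 = 1/(1+e^{0.0000}) = 0.5000
P_2 = 1/(1+e^{3.8830}) = 0.0202
L = P_1 × P_2 = 0.5000 × 0.0202 = 0.01009

0.010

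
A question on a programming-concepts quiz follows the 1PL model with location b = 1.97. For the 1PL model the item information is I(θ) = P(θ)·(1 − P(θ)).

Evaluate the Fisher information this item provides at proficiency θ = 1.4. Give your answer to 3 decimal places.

0.231

P = 1/(1+e^{0.5700}) = 0.3612
P(1−P) = 0.3612 × 0.6388 = 0.2307
I = P(1−P) = 0.23074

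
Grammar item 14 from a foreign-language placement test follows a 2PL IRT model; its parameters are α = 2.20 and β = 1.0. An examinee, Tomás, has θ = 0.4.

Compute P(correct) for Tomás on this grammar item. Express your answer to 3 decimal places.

P(θ) = 1 / (1 + exp(−α(θ − β)))
Exponent: 2.20 × (0.4 − 1.0) = -1.3200
1/(1 + e^{1.3200}) = 0.2108

0.211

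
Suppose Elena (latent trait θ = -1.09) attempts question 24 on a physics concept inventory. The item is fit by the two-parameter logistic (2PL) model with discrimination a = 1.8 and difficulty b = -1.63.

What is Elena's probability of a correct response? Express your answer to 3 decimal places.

0.726

P(θ) = 1 / (1 + exp(−a(θ − b)))
Exponent: 1.8 × (-1.09 − (-1.63)) = 0.9720
1/(1 + e^{-0.9720}) = 0.7255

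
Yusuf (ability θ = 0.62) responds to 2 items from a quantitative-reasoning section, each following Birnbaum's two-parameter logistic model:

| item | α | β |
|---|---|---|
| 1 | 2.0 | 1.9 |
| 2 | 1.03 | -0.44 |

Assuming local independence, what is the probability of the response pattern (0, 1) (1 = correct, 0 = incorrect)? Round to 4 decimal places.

0.6950

P(θ) = 1 / (1 + exp(−α(θ − β)))
P_1 = 1/(1+e^{2.5600}) = 0.0718
P_2 = 1/(1+e^{-1.0918}) = 0.7487
L = (1−P_1) × P_2 = 0.9282 × 0.7487 = 0.69499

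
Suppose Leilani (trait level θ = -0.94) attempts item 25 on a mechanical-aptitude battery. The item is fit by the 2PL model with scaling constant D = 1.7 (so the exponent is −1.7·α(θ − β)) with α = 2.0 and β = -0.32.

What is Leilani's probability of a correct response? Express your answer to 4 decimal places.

0.1083

P(θ) = 1 / (1 + exp(−D·α(θ − β)))
Exponent: 1.7 × 2.0 × (-0.94 − (-0.32)) = -2.1080
1/(1 + e^{2.1080}) = 0.1083
P = 0.1083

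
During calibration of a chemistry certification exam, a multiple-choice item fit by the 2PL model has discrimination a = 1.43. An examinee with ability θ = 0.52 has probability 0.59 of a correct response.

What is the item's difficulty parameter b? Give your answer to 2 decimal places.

0.27

P(θ) = 1 / (1 + exp(−a(θ − b)))
logit(0.59) = ln(0.59/0.41) = 0.3640
b = θ − logit/(a) = 0.52 − 0.3640/1.4300 = 0.2655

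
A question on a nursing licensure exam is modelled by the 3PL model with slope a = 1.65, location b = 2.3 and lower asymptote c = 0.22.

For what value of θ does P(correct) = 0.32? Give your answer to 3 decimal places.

P(θ) = c + (1 − c) · 1 / (1 + exp(−a(θ − b)))
Remove guessing floor: (0.32 − 0.22)/(1 − 0.22) = 0.1282
logit = ln(0.1282/0.8718) = -1.9169
θ = b + logit/(a) = 2.3 + (-1.9169)/1.6500 = 1.1382

1.138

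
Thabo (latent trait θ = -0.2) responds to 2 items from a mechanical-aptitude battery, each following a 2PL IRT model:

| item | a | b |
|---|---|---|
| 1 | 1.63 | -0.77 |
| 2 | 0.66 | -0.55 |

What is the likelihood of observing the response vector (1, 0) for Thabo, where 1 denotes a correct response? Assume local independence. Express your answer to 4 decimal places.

P(θ) = 1 / (1 + exp(−a(θ − b)))
P_1 = 1/(1+e^{-0.9291}) = 0.7169
P_2 = 1/(1+e^{-0.2310}) = 0.5575
L = P_1 × (1−P_2) = 0.7169 × 0.4425 = 0.31723

0.3172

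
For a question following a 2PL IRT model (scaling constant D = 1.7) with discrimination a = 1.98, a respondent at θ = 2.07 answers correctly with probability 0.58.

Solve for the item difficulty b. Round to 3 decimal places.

1.974

P(θ) = 1 / (1 + exp(−D·a(θ − b)))
logit(0.58) = ln(0.58/0.42) = 0.3228
b = θ − logit/(1.7·a) = 2.07 − 0.3228/3.3660 = 1.9741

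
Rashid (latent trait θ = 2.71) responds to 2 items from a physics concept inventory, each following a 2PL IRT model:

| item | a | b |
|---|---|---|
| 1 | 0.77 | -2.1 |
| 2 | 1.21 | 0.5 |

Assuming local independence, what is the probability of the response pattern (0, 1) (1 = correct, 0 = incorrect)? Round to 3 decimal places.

0.022

P(θ) = 1 / (1 + exp(−a(θ − b)))
P_1 = 1/(1+e^{-3.7037}) = 0.9760
P_2 = 1/(1+e^{-2.6741}) = 0.9355
L = (1−P_1) × P_2 = 0.0240 × 0.9355 = 0.02249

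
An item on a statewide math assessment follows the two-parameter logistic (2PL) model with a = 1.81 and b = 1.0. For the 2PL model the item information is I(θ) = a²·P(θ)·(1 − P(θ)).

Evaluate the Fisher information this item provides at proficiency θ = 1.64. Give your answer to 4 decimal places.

0.5958

P = 1/(1+e^{-1.1584}) = 0.7610
P(1−P) = 0.7610 × 0.2390 = 0.1819
I = a² × P(1−P) = 1.81² × 0.1819 = 0.59578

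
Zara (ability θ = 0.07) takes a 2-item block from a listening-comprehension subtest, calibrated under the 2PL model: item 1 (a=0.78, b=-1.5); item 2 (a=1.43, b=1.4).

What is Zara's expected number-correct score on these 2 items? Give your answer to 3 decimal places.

0.903

P(θ) = 1 / (1 + exp(−a(θ − b)))
P_1 = 1/(1+e^{-1.2246}) = 0.7729
P_2 = 1/(1+e^{1.9019}) = 0.1299
E[score] = 0.7729 + 0.1299 = 0.9028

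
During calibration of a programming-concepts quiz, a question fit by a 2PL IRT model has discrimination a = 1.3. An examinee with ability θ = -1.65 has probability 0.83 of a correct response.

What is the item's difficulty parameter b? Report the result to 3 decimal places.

-2.870

P(θ) = 1 / (1 + exp(−a(θ − b)))
logit(0.83) = ln(0.83/0.17) = 1.5856
b = θ − logit/(a) = -1.65 − 1.5856/1.3000 = -2.8697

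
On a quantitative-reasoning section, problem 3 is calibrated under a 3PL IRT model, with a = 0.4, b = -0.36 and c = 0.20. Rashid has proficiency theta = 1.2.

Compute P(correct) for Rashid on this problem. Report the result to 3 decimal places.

P(theta) = c + (1 − c) · 1 / (1 + exp(−a(theta − b)))
Exponent: 0.4 × (1.2 − (-0.36)) = 0.6240
1/(1 + e^{-0.6240}) = 0.6511
P = 0.20 + 0.80 × 0.6511 = 0.7209

0.721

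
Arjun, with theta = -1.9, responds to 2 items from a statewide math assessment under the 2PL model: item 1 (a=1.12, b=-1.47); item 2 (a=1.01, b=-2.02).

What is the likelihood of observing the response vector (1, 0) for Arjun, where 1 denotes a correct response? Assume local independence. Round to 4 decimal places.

0.1794

P(theta) = 1 / (1 + exp(−a(theta − b)))
P_1 = 1/(1+e^{0.4816}) = 0.3819
P_2 = 1/(1+e^{-0.1212}) = 0.5303
L = P_1 × (1−P_2) = 0.3819 × 0.4697 = 0.17938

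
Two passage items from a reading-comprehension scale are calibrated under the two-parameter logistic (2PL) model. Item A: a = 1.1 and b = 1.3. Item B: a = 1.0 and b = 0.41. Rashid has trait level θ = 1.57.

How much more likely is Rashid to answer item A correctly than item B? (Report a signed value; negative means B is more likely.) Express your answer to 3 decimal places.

P(θ) = 1 / (1 + exp(−a(θ − b)))
P_A = 0.5737
P_B = 0.7613
P_A − P_B = -0.1876

-0.188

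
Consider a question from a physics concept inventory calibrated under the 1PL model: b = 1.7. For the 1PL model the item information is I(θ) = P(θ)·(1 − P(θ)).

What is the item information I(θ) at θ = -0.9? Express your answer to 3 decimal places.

P = 1/(1+e^{2.6000}) = 0.0691
P(1−P) = 0.0691 × 0.9309 = 0.0644
I = P(1−P) = 0.06436

0.064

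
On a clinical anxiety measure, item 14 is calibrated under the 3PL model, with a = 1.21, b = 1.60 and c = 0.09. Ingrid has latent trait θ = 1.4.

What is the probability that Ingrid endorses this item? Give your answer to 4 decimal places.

0.4902

P(θ) = c + (1 − c) · 1 / (1 + exp(−a(θ − b)))
Exponent: 1.21 × (1.4 − 1.60) = -0.2420
1/(1 + e^{0.2420}) = 0.4398
P = 0.09 + 0.91 × 0.4398 = 0.4902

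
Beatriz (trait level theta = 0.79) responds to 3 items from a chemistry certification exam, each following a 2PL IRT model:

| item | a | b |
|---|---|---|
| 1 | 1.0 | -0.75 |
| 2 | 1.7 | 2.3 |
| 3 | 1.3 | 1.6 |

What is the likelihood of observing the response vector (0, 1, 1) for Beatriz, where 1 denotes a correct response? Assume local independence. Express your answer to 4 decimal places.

P(theta) = 1 / (1 + exp(−a(theta − b)))
P_1 = 1/(1+e^{-1.5400}) = 0.8235
P_2 = 1/(1+e^{2.5670}) = 0.0713
P_3 = 1/(1+e^{1.0530}) = 0.2586
L = (1−P_1) × P_2 × P_3 = 0.1765 × 0.0713 × 0.2586 = 0.00326

0.0033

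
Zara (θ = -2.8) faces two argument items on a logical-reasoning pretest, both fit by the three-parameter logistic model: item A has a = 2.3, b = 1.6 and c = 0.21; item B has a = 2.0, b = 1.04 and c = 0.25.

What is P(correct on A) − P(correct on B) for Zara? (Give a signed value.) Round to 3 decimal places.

-0.040

P(θ) = c + (1 − c) · 1 / (1 + exp(−a(θ − b)))
P_A = 0.2100
P_B = 0.2503
P_A − P_B = -0.0403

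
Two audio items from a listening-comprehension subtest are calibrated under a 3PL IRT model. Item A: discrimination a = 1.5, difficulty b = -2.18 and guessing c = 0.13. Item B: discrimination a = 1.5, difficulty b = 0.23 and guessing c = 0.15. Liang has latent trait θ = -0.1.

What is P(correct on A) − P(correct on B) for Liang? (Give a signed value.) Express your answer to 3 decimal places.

P(θ) = c + (1 − c) · 1 / (1 + exp(−a(θ − b)))
P_A = 0.9632
P_B = 0.4719
P_A − P_B = 0.4913

0.491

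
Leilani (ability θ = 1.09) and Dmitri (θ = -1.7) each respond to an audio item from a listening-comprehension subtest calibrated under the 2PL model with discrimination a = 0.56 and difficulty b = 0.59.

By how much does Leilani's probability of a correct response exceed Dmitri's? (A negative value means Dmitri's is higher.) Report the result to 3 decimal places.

0.352

P(θ) = 1 / (1 + exp(−a(θ − b)))
P(Leilani) = 0.5695  [exponent 0.2800]
P(Dmitri) = 0.2171  [exponent -1.2824]
Difference = 0.5695 − 0.2171 = 0.3524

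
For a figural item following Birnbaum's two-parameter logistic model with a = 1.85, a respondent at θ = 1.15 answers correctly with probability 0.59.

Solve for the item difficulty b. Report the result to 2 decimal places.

P(θ) = 1 / (1 + exp(−a(θ − b)))
logit(0.59) = ln(0.59/0.41) = 0.3640
b = θ − logit/(a) = 1.15 − 0.3640/1.8500 = 0.9533

0.95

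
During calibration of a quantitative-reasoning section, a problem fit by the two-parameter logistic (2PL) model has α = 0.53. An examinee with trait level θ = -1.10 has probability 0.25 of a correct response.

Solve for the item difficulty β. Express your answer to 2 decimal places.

0.97

P(θ) = 1 / (1 + exp(−α(θ − β)))
logit(0.25) = ln(0.25/0.75) = -1.0986
β = θ − logit/(α) = -1.10 − (-1.0986)/0.5300 = 0.9729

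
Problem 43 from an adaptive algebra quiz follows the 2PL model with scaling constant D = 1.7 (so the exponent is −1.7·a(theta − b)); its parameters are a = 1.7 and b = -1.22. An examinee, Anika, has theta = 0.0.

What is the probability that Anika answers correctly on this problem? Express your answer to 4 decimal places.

0.9714

P(theta) = 1 / (1 + exp(−D·a(theta − b)))
Exponent: 1.7 × 1.7 × (0.0 − (-1.22)) = 3.5258
1/(1 + e^{-3.5258}) = 0.9714
P = 0.9714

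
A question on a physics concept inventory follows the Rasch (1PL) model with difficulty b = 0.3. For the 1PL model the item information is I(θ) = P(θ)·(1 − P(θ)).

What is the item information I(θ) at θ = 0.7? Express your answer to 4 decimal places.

0.2403

P = 1/(1+e^{-0.4000}) = 0.5987
P(1−P) = 0.5987 × 0.4013 = 0.2403
I = P(1−P) = 0.24026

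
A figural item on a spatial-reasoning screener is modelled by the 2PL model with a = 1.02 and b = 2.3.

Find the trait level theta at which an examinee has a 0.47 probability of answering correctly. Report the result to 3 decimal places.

P(theta) = 1 / (1 + exp(−a(theta − b)))
logit = ln(0.4700/0.5300) = -0.1201
theta = b + logit/(a) = 2.3 + (-0.1201)/1.0200 = 2.1822

2.182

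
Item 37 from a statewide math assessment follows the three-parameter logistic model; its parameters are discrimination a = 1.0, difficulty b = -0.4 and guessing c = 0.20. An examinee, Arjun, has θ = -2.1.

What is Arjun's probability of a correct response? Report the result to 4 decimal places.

P(θ) = c + (1 − c) · 1 / (1 + exp(−a(θ − b)))
Exponent: 1.0 × (-2.1 − (-0.4)) = -1.7000
1/(1 + e^{1.7000}) = 0.1545
P = 0.20 + 0.80 × 0.1545 = 0.3236

0.3236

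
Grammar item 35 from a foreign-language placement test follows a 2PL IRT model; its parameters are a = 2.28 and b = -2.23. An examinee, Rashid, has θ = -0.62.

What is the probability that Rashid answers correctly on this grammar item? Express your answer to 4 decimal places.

0.9752

P(θ) = 1 / (1 + exp(−a(θ − b)))
Exponent: 2.28 × (-0.62 − (-2.23)) = 3.6708
1/(1 + e^{-3.6708}) = 0.9752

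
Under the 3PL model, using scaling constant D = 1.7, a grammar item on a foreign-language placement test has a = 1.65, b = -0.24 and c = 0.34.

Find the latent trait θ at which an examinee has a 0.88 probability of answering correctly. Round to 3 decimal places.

P(θ) = c + (1 − c) · 1 / (1 + exp(−D·a(θ − b)))
Remove guessing floor: (0.88 − 0.34)/(1 − 0.34) = 0.8182
logit = ln(0.8182/0.1818) = 1.5041
θ = b + logit/(1.7·a) = -0.24 + 1.5041/2.8050 = 0.2962

0.296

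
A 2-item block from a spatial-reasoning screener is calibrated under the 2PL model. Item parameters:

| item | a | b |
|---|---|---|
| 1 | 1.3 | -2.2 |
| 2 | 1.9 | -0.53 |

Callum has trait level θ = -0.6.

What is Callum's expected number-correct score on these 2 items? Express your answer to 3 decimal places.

1.356

P(θ) = 1 / (1 + exp(−a(θ − b)))
P_1 = 1/(1+e^{-2.0800}) = 0.8889
P_2 = 1/(1+e^{0.1330}) = 0.4668
E[score] = 0.8889 + 0.4668 = 1.3557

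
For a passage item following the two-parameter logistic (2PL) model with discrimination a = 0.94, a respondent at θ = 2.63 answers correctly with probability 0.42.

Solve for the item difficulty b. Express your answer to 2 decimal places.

P(θ) = 1 / (1 + exp(−a(θ − b)))
logit(0.42) = ln(0.42/0.58) = -0.3228
b = θ − logit/(a) = 2.63 − (-0.3228)/0.9400 = 2.9734

2.97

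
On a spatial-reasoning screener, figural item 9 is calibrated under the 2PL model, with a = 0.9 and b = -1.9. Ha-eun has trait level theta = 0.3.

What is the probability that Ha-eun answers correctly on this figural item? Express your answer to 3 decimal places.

P(theta) = 1 / (1 + exp(−a(theta − b)))
Exponent: 0.9 × (0.3 − (-1.9)) = 1.9800
1/(1 + e^{-1.9800}) = 0.8787

0.879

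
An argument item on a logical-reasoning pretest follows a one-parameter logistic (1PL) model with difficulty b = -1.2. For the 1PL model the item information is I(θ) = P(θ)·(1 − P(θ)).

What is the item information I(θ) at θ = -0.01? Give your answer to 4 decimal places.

0.1788

P = 1/(1+e^{-1.1900}) = 0.7667
P(1−P) = 0.7667 × 0.2333 = 0.1788
I = P(1−P) = 0.17885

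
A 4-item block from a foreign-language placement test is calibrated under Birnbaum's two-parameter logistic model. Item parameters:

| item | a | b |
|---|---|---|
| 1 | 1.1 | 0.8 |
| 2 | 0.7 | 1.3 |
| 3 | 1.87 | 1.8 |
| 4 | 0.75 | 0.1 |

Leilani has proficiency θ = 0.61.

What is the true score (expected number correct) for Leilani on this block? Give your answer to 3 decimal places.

P(θ) = 1 / (1 + exp(−a(θ − b)))
P_1 = 1/(1+e^{0.2090}) = 0.4479
P_2 = 1/(1+e^{0.4830}) = 0.3815
P_3 = 1/(1+e^{2.2253}) = 0.0975
P_4 = 1/(1+e^{-0.3825}) = 0.5945
E[score] = 0.4479 + 0.3815 + 0.0975 + 0.5945 = 1.5215

1.521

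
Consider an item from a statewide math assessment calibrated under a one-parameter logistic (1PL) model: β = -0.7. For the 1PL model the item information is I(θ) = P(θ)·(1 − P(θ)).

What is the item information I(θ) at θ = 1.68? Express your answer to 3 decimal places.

0.078

P = 1/(1+e^{-2.3800}) = 0.9153
P(1−P) = 0.9153 × 0.0847 = 0.0775
I = P(1−P) = 0.07753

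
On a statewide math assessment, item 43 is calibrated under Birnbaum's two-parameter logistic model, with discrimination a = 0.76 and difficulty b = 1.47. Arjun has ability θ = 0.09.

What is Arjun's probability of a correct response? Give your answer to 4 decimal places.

0.2595

P(θ) = 1 / (1 + exp(−a(θ − b)))
Exponent: 0.76 × (0.09 − 1.47) = -1.0488
1/(1 + e^{1.0488}) = 0.2595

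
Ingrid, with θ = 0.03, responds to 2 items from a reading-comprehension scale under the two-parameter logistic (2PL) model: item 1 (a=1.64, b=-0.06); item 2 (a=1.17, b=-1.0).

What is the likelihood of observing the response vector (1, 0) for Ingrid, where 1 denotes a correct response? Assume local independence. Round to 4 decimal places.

0.1238

P(θ) = 1 / (1 + exp(−a(θ − b)))
P_1 = 1/(1+e^{-0.1476}) = 0.5368
P_2 = 1/(1+e^{-1.2051}) = 0.7694
L = P_1 × (1−P_2) = 0.5368 × 0.2306 = 0.12378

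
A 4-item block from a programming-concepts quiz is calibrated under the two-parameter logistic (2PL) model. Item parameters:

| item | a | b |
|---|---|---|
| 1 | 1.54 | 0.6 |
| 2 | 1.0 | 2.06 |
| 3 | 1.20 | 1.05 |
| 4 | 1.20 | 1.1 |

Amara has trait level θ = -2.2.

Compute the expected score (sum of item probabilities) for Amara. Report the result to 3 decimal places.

P(θ) = 1 / (1 + exp(−a(θ − b)))
P_1 = 1/(1+e^{4.3120}) = 0.0132
P_2 = 1/(1+e^{4.2600}) = 0.0139
P_3 = 1/(1+e^{3.9000}) = 0.0198
P_4 = 1/(1+e^{3.9600}) = 0.0187
E[score] = 0.0132 + 0.0139 + 0.0198 + 0.0187 = 0.0657

0.066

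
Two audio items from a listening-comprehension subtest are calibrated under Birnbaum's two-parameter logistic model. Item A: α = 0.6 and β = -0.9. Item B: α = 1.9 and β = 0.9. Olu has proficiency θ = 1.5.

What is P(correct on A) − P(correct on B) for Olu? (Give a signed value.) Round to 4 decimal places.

0.0508

P(θ) = 1 / (1 + exp(−α(θ − β)))
P_A = 0.8085
P_B = 0.7577
P_A − P_B = 0.0508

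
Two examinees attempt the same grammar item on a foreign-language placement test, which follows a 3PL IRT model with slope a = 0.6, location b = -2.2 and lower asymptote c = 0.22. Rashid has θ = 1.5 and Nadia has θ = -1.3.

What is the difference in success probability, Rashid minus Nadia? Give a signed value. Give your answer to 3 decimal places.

P(θ) = c + (1 − c) · 1 / (1 + exp(−a(θ − b)))
P(Rashid) = 0.9236  [exponent 2.2200]
P(Nadia) = 0.7128  [exponent 0.5400]
Difference = 0.9236 − 0.7128 = 0.2108

0.211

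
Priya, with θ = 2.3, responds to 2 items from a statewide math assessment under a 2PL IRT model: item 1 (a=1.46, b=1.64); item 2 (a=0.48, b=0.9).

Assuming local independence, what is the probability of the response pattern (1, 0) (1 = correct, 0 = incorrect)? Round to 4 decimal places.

P(θ) = 1 / (1 + exp(−a(θ − b)))
P_1 = 1/(1+e^{-0.9636}) = 0.7238
P_2 = 1/(1+e^{-0.6720}) = 0.6620
L = P_1 × (1−P_2) = 0.7238 × 0.3380 = 0.24469

0.2447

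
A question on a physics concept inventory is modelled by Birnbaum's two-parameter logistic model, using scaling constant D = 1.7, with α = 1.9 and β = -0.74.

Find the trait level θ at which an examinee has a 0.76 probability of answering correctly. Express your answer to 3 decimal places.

-0.383

P(θ) = 1 / (1 + exp(−D·α(θ − β)))
logit = ln(0.7600/0.2400) = 1.1527
θ = β + logit/(1.7·α) = -0.74 + 1.1527/3.2300 = -0.3831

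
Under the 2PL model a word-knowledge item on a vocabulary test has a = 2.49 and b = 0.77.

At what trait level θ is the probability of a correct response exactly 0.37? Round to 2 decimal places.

0.56

P(θ) = 1 / (1 + exp(−a(θ − b)))
logit = ln(0.3700/0.6300) = -0.5322
θ = b + logit/(a) = 0.77 + (-0.5322)/2.4900 = 0.5563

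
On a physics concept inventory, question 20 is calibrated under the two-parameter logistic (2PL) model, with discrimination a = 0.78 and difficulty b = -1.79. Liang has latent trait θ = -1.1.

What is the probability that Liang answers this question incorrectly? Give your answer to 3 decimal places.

P(θ) = 1 / (1 + exp(−a(θ − b)))
Exponent: 0.78 × (-1.1 − (-1.79)) = 0.5382
1/(1 + e^{-0.5382}) = 0.6314
P(incorrect) = 1 − 0.6314 = 0.3686

0.369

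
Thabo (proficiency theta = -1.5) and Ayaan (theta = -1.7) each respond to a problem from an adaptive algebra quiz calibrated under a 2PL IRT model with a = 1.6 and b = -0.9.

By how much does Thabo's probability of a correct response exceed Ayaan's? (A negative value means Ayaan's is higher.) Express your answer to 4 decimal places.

P(theta) = 1 / (1 + exp(−a(theta − b)))
P(Thabo) = 0.2769  [exponent -0.9600]
P(Ayaan) = 0.2176  [exponent -1.2800]
Difference = 0.2769 − 0.2176 = 0.0593

0.0593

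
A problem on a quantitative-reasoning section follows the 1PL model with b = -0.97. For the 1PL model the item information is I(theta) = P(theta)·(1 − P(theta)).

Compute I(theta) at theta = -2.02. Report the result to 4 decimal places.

P = 1/(1+e^{1.0500}) = 0.2592
P(1−P) = 0.2592 × 0.7408 = 0.1920
I = P(1−P) = 0.19203

0.1920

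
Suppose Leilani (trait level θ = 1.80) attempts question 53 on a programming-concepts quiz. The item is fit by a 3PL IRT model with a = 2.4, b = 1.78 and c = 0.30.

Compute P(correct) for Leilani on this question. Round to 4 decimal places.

P(θ) = c + (1 − c) · 1 / (1 + exp(−a(θ − b)))
Exponent: 2.4 × (1.80 − 1.78) = 0.0480
1/(1 + e^{-0.0480}) = 0.5120
P = 0.30 + 0.70 × 0.5120 = 0.6584

0.6584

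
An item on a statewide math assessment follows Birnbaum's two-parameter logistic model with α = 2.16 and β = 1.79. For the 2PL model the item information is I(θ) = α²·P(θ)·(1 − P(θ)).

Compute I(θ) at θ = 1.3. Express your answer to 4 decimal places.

P = 1/(1+e^{1.0584}) = 0.2576
P(1−P) = 0.2576 × 0.7424 = 0.1912
I = α² × P(1−P) = 2.16² × 0.1912 = 0.89229

0.8923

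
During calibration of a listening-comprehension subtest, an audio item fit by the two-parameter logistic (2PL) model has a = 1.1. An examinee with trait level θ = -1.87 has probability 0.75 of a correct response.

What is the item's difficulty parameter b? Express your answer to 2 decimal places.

P(θ) = 1 / (1 + exp(−a(θ − b)))
logit(0.75) = ln(0.75/0.25) = 1.0986
b = θ − logit/(a) = -1.87 − 1.0986/1.1000 = -2.8687

-2.87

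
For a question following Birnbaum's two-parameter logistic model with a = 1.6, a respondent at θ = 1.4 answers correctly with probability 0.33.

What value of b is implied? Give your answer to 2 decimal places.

P(θ) = 1 / (1 + exp(−a(θ − b)))
logit(0.33) = ln(0.33/0.67) = -0.7082
b = θ − logit/(a) = 1.4 − (-0.7082)/1.6000 = 1.8426

1.84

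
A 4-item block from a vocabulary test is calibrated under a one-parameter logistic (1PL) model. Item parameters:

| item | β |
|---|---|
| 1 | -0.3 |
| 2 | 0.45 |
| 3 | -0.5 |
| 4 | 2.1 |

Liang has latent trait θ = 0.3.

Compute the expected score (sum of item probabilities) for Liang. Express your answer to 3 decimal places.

P(θ) = 1 / (1 + exp(−(θ − β)))
P_1 = 1/(1+e^{-0.6000}) = 0.6457
P_2 = 1/(1+e^{0.1500}) = 0.4626
P_3 = 1/(1+e^{-0.8000}) = 0.6900
P_4 = 1/(1+e^{1.8000}) = 0.1419
E[score] = 0.6457 + 0.4626 + 0.6900 + 0.1419 = 1.9401

1.940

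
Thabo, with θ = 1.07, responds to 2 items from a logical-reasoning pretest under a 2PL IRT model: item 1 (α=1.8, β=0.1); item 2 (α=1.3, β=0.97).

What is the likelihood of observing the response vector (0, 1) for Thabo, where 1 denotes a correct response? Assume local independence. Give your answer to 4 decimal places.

0.0791

P(θ) = 1 / (1 + exp(−α(θ − β)))
P_1 = 1/(1+e^{-1.7460}) = 0.8514
P_2 = 1/(1+e^{-0.1300}) = 0.5325
L = (1−P_1) × P_2 = 0.1486 × 0.5325 = 0.07910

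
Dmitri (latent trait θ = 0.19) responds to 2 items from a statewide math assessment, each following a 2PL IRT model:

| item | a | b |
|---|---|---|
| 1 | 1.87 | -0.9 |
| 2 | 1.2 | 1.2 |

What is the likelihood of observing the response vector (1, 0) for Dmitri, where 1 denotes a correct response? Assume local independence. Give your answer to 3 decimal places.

P(θ) = 1 / (1 + exp(−a(θ − b)))
P_1 = 1/(1+e^{-2.0383}) = 0.8848
P_2 = 1/(1+e^{1.2120}) = 0.2293
L = P_1 × (1−P_2) = 0.8848 × 0.7707 = 0.68184

0.682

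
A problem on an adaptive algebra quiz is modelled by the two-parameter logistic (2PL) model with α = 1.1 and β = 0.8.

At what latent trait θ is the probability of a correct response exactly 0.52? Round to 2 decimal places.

0.87

P(θ) = 1 / (1 + exp(−α(θ − β)))
logit = ln(0.5200/0.4800) = 0.0800
θ = β + logit/(α) = 0.8 + 0.0800/1.1000 = 0.8728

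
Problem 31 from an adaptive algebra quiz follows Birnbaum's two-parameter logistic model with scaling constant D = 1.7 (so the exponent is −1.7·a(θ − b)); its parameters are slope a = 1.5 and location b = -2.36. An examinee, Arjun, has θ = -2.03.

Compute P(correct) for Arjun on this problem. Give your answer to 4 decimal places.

P(θ) = 1 / (1 + exp(−D·a(θ − b)))
Exponent: 1.7 × 1.5 × (-2.03 − (-2.36)) = 0.8415
1/(1 + e^{-0.8415}) = 0.6988
P = 0.6988

0.6988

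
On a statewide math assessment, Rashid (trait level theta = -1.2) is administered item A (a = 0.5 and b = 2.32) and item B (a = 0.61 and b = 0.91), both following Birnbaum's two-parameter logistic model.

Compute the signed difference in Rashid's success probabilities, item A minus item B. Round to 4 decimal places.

-0.0696

P(theta) = 1 / (1 + exp(−a(theta − b)))
P_A = 0.1468
P_B = 0.2163
P_A − P_B = -0.0696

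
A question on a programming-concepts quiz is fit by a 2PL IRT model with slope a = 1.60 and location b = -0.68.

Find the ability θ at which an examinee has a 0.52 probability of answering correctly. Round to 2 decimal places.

-0.63

P(θ) = 1 / (1 + exp(−a(θ − b)))
logit = ln(0.5200/0.4800) = 0.0800
θ = b + logit/(a) = -0.68 + 0.0800/1.6000 = -0.6300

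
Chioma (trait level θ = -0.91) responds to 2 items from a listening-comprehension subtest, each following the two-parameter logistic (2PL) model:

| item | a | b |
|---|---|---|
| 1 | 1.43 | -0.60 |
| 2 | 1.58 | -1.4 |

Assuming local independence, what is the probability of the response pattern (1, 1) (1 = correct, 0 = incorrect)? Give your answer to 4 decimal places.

0.2676

P(θ) = 1 / (1 + exp(−a(θ − b)))
P_1 = 1/(1+e^{0.4433}) = 0.3910
P_2 = 1/(1+e^{-0.7742}) = 0.6844
L = P_1 × P_2 = 0.3910 × 0.6844 = 0.26758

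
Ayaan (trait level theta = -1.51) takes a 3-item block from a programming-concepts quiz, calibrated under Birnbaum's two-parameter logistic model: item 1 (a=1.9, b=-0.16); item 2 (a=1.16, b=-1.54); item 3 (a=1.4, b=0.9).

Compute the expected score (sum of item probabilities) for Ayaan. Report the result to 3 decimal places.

P(theta) = 1 / (1 + exp(−a(theta − b)))
P_1 = 1/(1+e^{2.5650}) = 0.0714
P_2 = 1/(1+e^{-0.0348}) = 0.5087
P_3 = 1/(1+e^{3.3740}) = 0.0331
E[score] = 0.0714 + 0.5087 + 0.0331 = 0.6132

0.613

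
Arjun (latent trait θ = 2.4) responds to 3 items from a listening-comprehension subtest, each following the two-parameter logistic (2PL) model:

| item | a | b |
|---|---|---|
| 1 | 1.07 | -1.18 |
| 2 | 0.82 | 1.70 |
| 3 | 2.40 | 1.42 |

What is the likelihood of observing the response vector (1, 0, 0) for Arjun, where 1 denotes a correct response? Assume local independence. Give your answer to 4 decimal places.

0.0306

P(θ) = 1 / (1 + exp(−a(θ − b)))
P_1 = 1/(1+e^{-3.8306}) = 0.9788
P_2 = 1/(1+e^{-0.5740}) = 0.6397
P_3 = 1/(1+e^{-2.3520}) = 0.9131
L = P_1 × (1−P_2) × (1−P_3) = 0.9788 × 0.3603 × 0.0869 = 0.03065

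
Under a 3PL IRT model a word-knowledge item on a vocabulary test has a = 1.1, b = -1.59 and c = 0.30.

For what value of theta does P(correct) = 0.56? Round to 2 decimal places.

-2.07

P(theta) = c + (1 − c) · 1 / (1 + exp(−a(theta − b)))
Remove guessing floor: (0.56 − 0.30)/(1 − 0.30) = 0.3714
logit = ln(0.3714/0.6286) = -0.5261
theta = b + logit/(a) = -1.59 + (-0.5261)/1.1000 = -2.0683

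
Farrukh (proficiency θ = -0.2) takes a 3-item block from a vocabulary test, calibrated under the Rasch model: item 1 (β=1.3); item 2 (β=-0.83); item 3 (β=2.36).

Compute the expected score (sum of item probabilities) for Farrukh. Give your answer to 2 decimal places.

P(θ) = 1 / (1 + exp(−(θ − β)))
P_1 = 1/(1+e^{1.5000}) = 0.1824
P_2 = 1/(1+e^{-0.6300}) = 0.6525
P_3 = 1/(1+e^{2.5600}) = 0.0718
E[score] = 0.1824 + 0.6525 + 0.0718 = 0.9067

0.91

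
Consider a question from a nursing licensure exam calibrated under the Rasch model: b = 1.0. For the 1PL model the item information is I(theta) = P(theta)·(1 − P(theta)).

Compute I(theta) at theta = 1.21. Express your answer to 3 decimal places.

P = 1/(1+e^{-0.2100}) = 0.5523
P(1−P) = 0.5523 × 0.4477 = 0.2473
I = P(1−P) = 0.24726

0.247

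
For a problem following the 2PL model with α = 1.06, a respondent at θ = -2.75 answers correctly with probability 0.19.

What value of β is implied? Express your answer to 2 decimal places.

P(θ) = 1 / (1 + exp(−α(θ − β)))
logit(0.19) = ln(0.19/0.81) = -1.4500
β = θ − logit/(α) = -2.75 − (-1.4500)/1.0600 = -1.3821

-1.38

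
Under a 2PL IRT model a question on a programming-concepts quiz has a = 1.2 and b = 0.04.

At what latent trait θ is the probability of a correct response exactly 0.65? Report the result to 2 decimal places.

P(θ) = 1 / (1 + exp(−a(θ − b)))
logit = ln(0.6500/0.3500) = 0.6190
θ = b + logit/(a) = 0.04 + 0.6190/1.2000 = 0.5559

0.56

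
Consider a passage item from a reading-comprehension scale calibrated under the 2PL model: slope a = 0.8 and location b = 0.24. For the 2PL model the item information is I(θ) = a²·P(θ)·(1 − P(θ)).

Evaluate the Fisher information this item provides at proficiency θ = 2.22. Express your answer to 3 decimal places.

0.090

P = 1/(1+e^{-1.5840}) = 0.8298
P(1−P) = 0.8298 × 0.1702 = 0.1413
I = a² × P(1−P) = 0.8² × 0.1413 = 0.09040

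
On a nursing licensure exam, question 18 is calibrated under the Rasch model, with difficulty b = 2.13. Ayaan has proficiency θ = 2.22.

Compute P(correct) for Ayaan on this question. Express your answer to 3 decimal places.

P(θ) = 1 / (1 + exp(−(θ − b)))
Exponent: (2.22 − 2.13) = 0.0900
1/(1 + e^{-0.0900}) = 0.5225
P = 0.5225

0.522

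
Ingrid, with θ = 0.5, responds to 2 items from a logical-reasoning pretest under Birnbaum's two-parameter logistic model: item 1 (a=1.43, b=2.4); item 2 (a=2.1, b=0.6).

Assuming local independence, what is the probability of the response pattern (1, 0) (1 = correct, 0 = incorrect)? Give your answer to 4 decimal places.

P(θ) = 1 / (1 + exp(−a(θ − b)))
P_1 = 1/(1+e^{2.7170}) = 0.0620
P_2 = 1/(1+e^{0.2100}) = 0.4477
L = P_1 × (1−P_2) = 0.0620 × 0.5523 = 0.03423

0.0342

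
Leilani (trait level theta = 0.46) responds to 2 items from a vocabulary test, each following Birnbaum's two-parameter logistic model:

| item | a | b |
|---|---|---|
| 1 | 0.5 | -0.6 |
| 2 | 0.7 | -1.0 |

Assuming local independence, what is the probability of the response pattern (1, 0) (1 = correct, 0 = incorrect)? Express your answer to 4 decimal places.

0.1666

P(theta) = 1 / (1 + exp(−a(theta − b)))
P_1 = 1/(1+e^{-0.5300}) = 0.6295
P_2 = 1/(1+e^{-1.0220}) = 0.7354
L = P_1 × (1−P_2) = 0.6295 × 0.2646 = 0.16659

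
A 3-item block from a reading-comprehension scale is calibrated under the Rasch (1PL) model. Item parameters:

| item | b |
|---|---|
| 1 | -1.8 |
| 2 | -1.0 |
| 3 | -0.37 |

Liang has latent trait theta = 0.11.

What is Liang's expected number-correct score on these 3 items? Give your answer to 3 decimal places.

2.241

P(theta) = 1 / (1 + exp(−(theta − b)))
P_1 = 1/(1+e^{-1.9100}) = 0.8710
P_2 = 1/(1+e^{-1.1100}) = 0.7521
P_3 = 1/(1+e^{-0.4800}) = 0.6177
E[score] = 0.8710 + 0.7521 + 0.6177 = 2.2409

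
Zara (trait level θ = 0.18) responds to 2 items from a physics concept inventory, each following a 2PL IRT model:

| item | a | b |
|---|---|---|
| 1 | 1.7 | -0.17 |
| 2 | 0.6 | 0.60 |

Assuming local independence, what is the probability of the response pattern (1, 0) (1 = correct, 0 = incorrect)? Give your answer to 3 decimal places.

0.363

P(θ) = 1 / (1 + exp(−a(θ − b)))
P_1 = 1/(1+e^{-0.5950}) = 0.6445
P_2 = 1/(1+e^{0.2520}) = 0.4373
L = P_1 × (1−P_2) = 0.6445 × 0.5627 = 0.36265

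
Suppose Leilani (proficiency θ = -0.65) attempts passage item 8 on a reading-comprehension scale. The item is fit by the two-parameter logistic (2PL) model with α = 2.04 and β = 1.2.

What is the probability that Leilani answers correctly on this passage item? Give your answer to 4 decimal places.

P(θ) = 1 / (1 + exp(−α(θ − β)))
Exponent: 2.04 × (-0.65 − 1.2) = -3.7740
1/(1 + e^{3.7740}) = 0.0224

0.0224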